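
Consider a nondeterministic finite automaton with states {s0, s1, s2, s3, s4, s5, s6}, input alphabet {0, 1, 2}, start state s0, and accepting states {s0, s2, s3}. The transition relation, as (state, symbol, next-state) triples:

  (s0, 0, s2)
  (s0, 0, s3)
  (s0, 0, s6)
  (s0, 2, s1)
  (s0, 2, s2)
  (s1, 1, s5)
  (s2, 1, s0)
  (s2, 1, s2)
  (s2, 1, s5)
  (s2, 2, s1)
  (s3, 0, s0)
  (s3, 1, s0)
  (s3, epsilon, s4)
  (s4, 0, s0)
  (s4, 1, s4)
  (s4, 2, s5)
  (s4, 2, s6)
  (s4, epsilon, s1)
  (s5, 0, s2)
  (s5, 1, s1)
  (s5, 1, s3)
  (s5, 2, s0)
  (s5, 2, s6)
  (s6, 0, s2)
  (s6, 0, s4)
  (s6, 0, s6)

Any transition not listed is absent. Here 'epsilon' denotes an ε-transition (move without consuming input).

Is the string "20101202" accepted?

No

Start in {s0}.
Read '2': s0→{s1, s2}; now {s1, s2}.
Read '0': s1→∅, s2→∅; now ∅.
The set is empty and remains empty for the remaining 6 symbols.
The final set ∅ contains no accepting state.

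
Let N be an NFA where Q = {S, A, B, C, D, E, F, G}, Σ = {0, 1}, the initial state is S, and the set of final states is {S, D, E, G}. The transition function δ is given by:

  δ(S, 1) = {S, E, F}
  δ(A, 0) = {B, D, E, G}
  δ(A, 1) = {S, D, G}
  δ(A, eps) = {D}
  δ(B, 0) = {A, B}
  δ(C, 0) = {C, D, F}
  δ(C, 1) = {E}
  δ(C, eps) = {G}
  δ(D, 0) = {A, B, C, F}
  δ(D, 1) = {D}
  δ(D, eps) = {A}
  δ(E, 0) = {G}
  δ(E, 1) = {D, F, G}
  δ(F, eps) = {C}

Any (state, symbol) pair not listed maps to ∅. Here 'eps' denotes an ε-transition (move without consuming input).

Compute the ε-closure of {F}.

Begin with {F}.
ε-move F → C; add C.
ε-move C → G; add G.

{C, F, G}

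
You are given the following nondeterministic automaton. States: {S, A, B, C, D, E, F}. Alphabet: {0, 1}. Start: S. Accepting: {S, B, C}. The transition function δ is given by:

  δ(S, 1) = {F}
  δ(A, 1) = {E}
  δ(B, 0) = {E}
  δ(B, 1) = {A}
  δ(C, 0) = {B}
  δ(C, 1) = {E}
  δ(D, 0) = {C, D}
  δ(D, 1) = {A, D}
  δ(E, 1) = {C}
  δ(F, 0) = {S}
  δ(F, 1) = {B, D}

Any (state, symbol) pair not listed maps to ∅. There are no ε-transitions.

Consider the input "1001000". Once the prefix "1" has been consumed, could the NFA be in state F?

Start in {S}.
Read '1': {S} → {F}.
State F is in {F}.

Yes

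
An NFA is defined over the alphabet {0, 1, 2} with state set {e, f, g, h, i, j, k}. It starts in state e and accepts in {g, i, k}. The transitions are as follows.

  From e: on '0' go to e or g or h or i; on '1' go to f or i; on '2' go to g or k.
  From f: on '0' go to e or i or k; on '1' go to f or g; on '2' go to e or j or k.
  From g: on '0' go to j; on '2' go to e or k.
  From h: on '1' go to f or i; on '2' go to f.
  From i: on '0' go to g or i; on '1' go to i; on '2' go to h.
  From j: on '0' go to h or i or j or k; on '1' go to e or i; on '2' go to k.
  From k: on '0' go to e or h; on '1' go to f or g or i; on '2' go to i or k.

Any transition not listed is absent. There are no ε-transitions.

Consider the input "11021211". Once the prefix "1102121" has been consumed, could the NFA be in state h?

Start in {e}.
Read '1': e→{f, i}; now {f, i}.
Read '1': f→{f, g}, i→{i}; now {f, g, i}.
Read '0': f→{e, i, k}, g→{j}, i→{g, i}; now {e, g, i, j, k}.
Read '2': e→{g, k}, g→{e, k}, i→{h}, j→{k}, k→{i, k}; now {e, g, h, i, k}.
Read '1': e→{f, i}, g→∅, h→{f, i}, i→{i}, k→{f, g, i}; now {f, g, i}.
Read '2': f→{e, j, k}, g→{e, k}, i→{h}; now {e, h, j, k}.
Read '1': e→{f, i}, h→{f, i}, j→{e, i}, k→{f, g, i}; now {e, f, g, i}.
State h is not in {e, f, g, i}.

No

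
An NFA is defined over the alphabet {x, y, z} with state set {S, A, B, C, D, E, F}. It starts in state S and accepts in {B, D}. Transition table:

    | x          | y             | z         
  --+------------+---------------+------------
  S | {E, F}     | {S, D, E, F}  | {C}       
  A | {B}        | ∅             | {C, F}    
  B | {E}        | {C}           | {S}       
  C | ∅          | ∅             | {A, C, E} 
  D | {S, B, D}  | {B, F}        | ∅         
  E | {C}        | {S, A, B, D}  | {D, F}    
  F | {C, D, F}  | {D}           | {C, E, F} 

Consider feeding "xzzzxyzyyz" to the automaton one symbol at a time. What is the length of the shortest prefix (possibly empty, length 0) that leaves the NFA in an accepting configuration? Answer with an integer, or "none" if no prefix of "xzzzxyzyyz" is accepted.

Start in {S}.
Read 'x': S→{E, F}; now {E, F}.
Read 'z': E→{D, F}, F→{C, E, F}; now {C, D, E, F}.
None of the earlier sets intersect F, but {C, D, E, F} does.

2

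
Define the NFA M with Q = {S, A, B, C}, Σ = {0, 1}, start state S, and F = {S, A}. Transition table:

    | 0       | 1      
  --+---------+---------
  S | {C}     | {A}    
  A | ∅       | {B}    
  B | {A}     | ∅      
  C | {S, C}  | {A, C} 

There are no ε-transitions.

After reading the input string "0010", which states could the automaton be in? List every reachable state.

{S, C}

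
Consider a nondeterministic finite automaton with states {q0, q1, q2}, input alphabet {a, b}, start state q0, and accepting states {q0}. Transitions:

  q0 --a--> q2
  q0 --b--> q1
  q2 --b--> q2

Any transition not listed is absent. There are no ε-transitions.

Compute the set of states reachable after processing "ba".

∅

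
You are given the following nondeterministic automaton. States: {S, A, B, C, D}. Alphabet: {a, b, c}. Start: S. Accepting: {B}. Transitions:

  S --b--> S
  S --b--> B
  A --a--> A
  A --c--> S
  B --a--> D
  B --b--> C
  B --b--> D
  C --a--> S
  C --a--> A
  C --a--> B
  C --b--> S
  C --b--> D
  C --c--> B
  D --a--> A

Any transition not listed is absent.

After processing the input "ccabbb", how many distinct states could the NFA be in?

0

Start in {S}.
Read 'c': {S} → ∅.
The set is empty and remains empty for the remaining 5 symbols.
That set has 0 states.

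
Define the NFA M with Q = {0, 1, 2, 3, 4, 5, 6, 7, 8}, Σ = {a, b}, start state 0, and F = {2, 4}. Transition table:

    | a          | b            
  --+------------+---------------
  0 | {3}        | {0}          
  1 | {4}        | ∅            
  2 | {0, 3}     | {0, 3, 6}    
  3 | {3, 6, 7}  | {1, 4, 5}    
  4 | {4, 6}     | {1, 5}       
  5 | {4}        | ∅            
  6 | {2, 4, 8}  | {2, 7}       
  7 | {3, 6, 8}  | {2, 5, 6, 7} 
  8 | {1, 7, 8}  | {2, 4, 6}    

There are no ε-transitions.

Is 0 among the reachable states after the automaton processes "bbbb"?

Start in {0}.
Read 'b': {0} → {0}.
Read 'b': {0} → {0}.
Read 'b': {0} → {0}.
Read 'b': {0} → {0}.
State 0 is in {0}.

Yes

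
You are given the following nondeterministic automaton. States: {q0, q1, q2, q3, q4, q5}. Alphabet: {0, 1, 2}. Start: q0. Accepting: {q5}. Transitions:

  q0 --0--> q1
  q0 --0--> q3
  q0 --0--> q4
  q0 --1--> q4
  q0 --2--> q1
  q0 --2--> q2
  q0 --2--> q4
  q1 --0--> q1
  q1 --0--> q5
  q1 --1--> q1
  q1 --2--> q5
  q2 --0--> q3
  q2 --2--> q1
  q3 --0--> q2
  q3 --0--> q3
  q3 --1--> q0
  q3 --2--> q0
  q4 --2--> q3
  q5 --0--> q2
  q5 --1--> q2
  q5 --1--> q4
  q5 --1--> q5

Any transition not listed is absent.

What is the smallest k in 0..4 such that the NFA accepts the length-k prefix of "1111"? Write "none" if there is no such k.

none

Start in {q0}.
Read '1': {q0} → {q4}.
Read '1': {q4} → ∅.
The set is empty and remains empty for the remaining 2 symbols.
No reachable set along the way intersects F.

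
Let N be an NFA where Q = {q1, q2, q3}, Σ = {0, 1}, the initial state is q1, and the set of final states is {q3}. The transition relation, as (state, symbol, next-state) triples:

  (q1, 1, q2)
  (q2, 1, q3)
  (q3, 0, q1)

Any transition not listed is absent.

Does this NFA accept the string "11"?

Start in {q1}.
Read '1': q1→{q2}; now {q2}.
Read '1': q2→{q3}; now {q3}.
The final set {q3} contains the accepting state q3.

Yes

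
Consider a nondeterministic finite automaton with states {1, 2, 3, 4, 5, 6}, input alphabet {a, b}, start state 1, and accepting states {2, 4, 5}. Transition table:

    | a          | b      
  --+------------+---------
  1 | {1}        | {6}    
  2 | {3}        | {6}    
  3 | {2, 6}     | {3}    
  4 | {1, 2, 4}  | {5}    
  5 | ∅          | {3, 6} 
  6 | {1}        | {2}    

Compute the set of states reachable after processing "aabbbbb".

Start in {1}.
Read 'a': 1→{1}; now {1}.
Read 'a': 1→{1}; now {1}.
Read 'b': 1→{6}; now {6}.
Read 'b': 6→{2}; now {2}.
Read 'b': 2→{6}; now {6}.
Read 'b': 6→{2}; now {2}.
Read 'b': 2→{6}; now {6}.

{6}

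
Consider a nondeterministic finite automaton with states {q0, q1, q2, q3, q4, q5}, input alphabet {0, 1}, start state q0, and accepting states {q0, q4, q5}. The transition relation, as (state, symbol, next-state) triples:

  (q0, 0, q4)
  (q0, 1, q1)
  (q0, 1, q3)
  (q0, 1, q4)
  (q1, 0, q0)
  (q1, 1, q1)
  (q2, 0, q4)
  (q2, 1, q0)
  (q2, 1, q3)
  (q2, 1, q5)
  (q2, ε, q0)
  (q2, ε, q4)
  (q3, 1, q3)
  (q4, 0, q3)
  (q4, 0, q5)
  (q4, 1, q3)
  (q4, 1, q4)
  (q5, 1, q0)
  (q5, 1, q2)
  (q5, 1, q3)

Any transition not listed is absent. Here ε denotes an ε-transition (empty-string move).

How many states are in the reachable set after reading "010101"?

Start in {q0}.
Read '0': {q0} → {q4}.
Read '1': {q4} → {q3, q4}.
Read '0': {q3, q4} → {q3, q5}.
Read '1': {q3, q5} → {q0, q2, q3, q4}.
Read '0': {q0, q2, q3, q4} → {q3, q4, q5}.
Read '1': {q3, q4, q5} → {q0, q2, q3, q4}.
That set has 4 states.

4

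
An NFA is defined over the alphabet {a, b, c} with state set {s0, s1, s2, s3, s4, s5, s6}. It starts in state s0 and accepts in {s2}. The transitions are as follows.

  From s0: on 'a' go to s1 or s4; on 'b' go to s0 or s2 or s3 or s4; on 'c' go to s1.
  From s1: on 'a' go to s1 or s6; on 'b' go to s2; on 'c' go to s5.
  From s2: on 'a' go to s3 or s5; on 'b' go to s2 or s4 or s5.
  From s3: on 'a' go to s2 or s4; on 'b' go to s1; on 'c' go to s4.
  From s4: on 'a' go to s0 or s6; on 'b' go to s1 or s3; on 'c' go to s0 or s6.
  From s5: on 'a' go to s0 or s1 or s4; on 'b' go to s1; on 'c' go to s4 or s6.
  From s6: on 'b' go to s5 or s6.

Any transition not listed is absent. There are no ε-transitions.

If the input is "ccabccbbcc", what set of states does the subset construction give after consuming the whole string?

{s0, s1, s4, s5, s6}

Start in {s0}.
Read 'c': s0→{s1}; now {s1}.
Read 'c': s1→{s5}; now {s5}.
Read 'a': s5→{s0, s1, s4}; now {s0, s1, s4}.
Read 'b': s0→{s0, s2, s3, s4}, s1→{s2}, s4→{s1, s3}; now {s0, s1, s2, s3, s4}.
Read 'c': s0→{s1}, s1→{s5}, s2→∅, s3→{s4}, s4→{s0, s6}; now {s0, s1, s4, s5, s6}.
Read 'c': s0→{s1}, s1→{s5}, s4→{s0, s6}, s5→{s4, s6}, s6→∅; now {s0, s1, s4, s5, s6}.
Read 'b': s0→{s0, s2, s3, s4}, s1→{s2}, s4→{s1, s3}, s5→{s1}, s6→{s5, s6}; now {s0, s1, s2, s3, s4, s5, s6}.
Read 'b': s0→{s0, s2, s3, s4}, s1→{s2}, s2→{s2, s4, s5}, s3→{s1}, s4→{s1, s3}, s5→{s1}, s6→{s5, s6}; now {s0, s1, s2, s3, s4, s5, s6}.
Read 'c': s0→{s1}, s1→{s5}, s2→∅, s3→{s4}, s4→{s0, s6}, s5→{s4, s6}, s6→∅; now {s0, s1, s4, s5, s6}.
Read 'c': s0→{s1}, s1→{s5}, s4→{s0, s6}, s5→{s4, s6}, s6→∅; now {s0, s1, s4, s5, s6}.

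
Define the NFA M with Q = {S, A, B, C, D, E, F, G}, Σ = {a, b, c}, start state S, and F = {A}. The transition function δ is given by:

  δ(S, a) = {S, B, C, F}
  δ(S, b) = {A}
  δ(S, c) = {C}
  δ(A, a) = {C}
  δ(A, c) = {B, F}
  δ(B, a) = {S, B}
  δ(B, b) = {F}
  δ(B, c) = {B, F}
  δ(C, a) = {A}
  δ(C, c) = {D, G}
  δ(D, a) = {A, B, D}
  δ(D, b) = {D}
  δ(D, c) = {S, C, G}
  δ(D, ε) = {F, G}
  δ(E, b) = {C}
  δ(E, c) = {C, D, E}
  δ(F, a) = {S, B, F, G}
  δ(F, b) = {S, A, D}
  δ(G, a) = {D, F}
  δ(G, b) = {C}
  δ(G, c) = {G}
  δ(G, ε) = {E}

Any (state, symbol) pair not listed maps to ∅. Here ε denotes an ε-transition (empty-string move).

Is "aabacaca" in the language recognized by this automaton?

Start in {S}.
Read 'a': {S} → {S, B, C, F}.
Read 'a': {S, B, C, F} → {S, A, B, C, E, F, G}.
Read 'b': {S, A, B, C, E, F, G} → {S, A, C, D, E, F, G}.
Read 'a': {S, A, C, D, E, F, G} → {S, A, B, C, D, E, F, G}.
Read 'c': {S, A, B, C, D, E, F, G} → {S, B, C, D, E, F, G}.
Read 'a': {S, B, C, D, E, F, G} → {S, A, B, C, D, E, F, G}.
Read 'c': {S, A, B, C, D, E, F, G} → {S, B, C, D, E, F, G}.
Read 'a': {S, B, C, D, E, F, G} → {S, A, B, C, D, E, F, G}.
The final set {S, A, B, C, D, E, F, G} contains the accepting state A.

Yes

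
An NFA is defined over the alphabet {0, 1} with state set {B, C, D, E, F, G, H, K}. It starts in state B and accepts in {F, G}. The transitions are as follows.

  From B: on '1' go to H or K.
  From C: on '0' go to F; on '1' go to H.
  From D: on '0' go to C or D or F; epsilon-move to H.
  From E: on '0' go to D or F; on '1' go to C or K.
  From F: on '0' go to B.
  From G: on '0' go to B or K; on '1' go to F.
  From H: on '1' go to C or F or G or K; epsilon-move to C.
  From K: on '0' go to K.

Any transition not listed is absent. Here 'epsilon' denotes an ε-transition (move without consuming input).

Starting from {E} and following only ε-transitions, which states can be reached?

{E}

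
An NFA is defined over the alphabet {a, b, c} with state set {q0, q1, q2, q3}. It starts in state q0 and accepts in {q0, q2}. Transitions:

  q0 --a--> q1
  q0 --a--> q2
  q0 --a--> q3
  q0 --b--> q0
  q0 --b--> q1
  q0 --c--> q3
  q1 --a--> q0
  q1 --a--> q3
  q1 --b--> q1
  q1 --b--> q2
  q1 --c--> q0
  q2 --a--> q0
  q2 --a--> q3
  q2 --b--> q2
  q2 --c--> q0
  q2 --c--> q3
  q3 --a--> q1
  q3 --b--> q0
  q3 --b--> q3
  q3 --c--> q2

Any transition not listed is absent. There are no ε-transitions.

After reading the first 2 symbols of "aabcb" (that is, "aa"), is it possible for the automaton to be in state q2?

No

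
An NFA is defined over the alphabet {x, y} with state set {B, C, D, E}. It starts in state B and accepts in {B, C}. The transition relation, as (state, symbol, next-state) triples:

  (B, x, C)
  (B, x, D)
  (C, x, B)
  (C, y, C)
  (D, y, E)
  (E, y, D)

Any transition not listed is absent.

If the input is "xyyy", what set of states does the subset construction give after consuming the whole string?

Start in {B}.
Read 'x': {B} → {C, D}.
Read 'y': {C, D} → {C, E}.
Read 'y': {C, E} → {C, D}.
Read 'y': {C, D} → {C, E}.

{C, E}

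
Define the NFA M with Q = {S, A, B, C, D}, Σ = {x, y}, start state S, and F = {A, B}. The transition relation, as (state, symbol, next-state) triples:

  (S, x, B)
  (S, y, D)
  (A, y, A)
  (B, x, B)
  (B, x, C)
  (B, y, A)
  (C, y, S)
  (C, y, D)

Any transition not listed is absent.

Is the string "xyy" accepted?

Start in {S}.
Read 'x': S→{B}; now {B}.
Read 'y': B→{A}; now {A}.
Read 'y': A→{A}; now {A}.
The final set {A} contains the accepting state A.

Yes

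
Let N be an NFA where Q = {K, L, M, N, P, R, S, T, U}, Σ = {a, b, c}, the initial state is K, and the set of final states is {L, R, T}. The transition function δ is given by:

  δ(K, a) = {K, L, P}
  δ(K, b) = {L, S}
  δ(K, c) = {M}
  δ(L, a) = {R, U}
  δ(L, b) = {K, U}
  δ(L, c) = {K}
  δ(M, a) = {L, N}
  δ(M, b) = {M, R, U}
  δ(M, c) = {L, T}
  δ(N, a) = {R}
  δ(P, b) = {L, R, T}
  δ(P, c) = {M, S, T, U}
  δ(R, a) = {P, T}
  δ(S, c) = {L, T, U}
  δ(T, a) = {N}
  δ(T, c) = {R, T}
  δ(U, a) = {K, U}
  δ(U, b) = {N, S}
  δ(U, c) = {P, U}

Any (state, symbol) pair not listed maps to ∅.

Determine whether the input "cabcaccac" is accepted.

No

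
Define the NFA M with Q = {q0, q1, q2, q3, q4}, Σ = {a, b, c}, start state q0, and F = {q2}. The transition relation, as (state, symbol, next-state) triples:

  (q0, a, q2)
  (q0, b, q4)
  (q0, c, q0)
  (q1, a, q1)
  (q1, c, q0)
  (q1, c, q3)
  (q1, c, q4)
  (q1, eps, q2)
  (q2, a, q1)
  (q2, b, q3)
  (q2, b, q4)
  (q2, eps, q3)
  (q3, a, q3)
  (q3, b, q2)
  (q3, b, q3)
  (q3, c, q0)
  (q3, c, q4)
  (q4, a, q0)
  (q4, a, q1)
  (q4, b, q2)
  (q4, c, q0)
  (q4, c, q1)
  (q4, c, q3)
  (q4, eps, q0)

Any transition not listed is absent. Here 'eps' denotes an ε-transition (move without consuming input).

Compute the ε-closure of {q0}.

{q0}

Begin with {q0}.
No ε-moves leave this set, so the closure equals the set itself.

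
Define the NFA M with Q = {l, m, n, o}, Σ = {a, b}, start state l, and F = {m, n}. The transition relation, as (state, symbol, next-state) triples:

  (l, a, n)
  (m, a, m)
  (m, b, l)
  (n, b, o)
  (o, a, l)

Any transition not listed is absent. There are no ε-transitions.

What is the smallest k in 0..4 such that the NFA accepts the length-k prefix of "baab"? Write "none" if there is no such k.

none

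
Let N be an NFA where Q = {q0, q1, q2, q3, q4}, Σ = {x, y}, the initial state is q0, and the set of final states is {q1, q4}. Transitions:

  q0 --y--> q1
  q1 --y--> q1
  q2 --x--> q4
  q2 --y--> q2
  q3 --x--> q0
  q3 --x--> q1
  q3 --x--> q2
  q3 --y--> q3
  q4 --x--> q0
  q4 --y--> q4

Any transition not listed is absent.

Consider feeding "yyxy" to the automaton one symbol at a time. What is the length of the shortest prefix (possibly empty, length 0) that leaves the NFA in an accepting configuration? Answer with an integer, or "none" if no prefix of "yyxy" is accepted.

1

Start in {q0}.
Read 'y': {q0} → {q1}.
None of the earlier sets intersect F, but {q1} does.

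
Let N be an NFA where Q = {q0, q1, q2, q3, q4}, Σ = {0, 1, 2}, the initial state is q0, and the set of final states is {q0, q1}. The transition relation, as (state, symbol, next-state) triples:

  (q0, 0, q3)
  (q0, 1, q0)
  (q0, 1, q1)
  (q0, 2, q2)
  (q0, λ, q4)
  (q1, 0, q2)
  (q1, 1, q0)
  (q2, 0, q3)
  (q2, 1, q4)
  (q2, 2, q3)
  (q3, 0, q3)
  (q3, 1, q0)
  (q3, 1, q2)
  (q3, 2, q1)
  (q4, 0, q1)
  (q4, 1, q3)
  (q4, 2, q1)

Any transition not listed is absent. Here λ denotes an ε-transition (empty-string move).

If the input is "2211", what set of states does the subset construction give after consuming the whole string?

{q0, q1, q3, q4}

Start: ε-closure({q0}) = {q0, q4}.
Read '2': q0→{q2}, q4→{q1}; now {q1, q2}.
Read '2': q1→∅, q2→{q3}; now {q3}.
Read '1': q3→{q0, q2}; union {q0, q2}; ε-closure = {q0, q2, q4}.
Read '1': q0→{q0, q1}, q2→{q4}, q4→{q3}; now {q0, q1, q3, q4}.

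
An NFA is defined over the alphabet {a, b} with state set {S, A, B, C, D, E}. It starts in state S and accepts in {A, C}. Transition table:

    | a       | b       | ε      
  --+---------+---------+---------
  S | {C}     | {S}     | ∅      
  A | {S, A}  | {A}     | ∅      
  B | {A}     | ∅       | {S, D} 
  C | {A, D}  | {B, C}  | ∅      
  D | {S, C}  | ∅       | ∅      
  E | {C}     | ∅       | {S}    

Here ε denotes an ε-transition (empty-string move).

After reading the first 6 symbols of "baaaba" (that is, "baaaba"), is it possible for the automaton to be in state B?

No

Start in {S}.
Read 'b': {S} → {S}.
Read 'a': {S} → {C}.
Read 'a': {C} → {A, D}.
Read 'a': {A, D} → {S, A, C}.
Read 'b': {S, A, C} → {S, A, B, C, D}.
Read 'a': {S, A, B, C, D} → {S, A, C, D}.
State B is not in {S, A, C, D}.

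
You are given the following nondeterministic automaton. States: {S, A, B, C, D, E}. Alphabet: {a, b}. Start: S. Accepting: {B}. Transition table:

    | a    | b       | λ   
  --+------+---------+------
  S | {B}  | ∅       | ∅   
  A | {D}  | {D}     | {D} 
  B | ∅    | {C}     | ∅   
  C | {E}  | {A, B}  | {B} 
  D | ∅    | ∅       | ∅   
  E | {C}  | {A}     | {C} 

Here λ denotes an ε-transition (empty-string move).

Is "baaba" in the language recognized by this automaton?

No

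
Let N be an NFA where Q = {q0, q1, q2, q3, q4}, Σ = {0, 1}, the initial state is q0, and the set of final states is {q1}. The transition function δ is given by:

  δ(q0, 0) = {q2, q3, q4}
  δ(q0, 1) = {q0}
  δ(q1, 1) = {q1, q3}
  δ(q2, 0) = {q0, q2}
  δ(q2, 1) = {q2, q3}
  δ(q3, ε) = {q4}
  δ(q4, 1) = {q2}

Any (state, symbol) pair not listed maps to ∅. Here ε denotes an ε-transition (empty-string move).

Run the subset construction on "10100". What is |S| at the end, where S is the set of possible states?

4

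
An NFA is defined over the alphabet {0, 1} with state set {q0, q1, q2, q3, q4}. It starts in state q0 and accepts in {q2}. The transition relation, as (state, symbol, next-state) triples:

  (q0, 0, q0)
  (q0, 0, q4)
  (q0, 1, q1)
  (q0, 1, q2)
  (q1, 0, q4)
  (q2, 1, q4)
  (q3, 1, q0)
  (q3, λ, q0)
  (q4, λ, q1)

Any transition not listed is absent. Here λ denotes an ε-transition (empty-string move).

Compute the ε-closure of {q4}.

{q1, q4}

Begin with {q4}.
ε-move q4 → q1; add q1.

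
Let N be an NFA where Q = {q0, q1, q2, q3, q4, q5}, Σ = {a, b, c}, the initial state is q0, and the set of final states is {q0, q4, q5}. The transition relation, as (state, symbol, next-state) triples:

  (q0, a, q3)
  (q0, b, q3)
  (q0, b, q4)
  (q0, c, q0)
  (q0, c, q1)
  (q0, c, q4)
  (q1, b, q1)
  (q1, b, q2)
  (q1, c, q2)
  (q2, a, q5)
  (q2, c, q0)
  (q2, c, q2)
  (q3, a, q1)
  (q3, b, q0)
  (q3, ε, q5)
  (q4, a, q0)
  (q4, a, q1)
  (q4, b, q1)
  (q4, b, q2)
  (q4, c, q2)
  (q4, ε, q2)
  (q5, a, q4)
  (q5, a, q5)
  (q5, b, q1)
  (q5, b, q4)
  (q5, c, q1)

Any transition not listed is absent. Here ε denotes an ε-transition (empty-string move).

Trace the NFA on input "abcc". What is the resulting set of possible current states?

Start in {q0}.
Read 'a': {q0} → {q3, q5}.
Read 'b': {q3, q5} → {q0, q1, q2, q4}.
Read 'c': {q0, q1, q2, q4} → {q0, q1, q2, q4}.
Read 'c': {q0, q1, q2, q4} → {q0, q1, q2, q4}.

{q0, q1, q2, q4}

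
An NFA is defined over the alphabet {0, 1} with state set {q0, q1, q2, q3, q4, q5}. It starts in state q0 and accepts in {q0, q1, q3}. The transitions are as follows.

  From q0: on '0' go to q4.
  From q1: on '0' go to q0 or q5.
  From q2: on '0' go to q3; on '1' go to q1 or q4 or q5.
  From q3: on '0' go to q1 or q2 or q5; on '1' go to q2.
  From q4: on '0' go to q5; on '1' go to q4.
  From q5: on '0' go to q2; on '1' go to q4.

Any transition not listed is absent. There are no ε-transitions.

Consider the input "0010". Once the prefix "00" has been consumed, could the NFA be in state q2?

Start in {q0}.
Read '0': {q0} → {q4}.
Read '0': {q4} → {q5}.
State q2 is not in {q5}.

No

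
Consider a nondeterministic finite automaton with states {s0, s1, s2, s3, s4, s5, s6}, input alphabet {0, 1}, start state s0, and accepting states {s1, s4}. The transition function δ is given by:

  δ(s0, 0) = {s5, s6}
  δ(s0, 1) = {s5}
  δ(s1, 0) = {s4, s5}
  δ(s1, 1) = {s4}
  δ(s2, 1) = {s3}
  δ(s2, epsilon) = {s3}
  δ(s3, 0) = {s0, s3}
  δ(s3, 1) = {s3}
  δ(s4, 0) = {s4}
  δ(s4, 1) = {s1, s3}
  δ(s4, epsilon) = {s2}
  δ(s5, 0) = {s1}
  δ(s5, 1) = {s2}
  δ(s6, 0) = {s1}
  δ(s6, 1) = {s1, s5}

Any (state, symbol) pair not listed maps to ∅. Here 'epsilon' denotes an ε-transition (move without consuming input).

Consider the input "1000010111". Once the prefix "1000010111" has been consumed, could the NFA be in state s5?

Start in {s0}.
Read '1': s0→{s5}; now {s5}.
Read '0': s5→{s1}; now {s1}.
Read '0': s1→{s4, s5}; union {s4, s5}; ε-closure = {s2, s3, s4, s5}.
Read '0': s2→∅, s3→{s0, s3}, s4→{s4}, s5→{s1}; union {s0, s1, s3, s4}; ε-closure = {s0, s1, s2, s3, s4}.
Read '0': s0→{s5, s6}, s1→{s4, s5}, s2→∅, s3→{s0, s3}, s4→{s4}; union {s0, s3, s4, s5, s6}; ε-closure = {s0, s2, s3, s4, s5, s6}.
Read '1': s0→{s5}, s2→{s3}, s3→{s3}, s4→{s1, s3}, s5→{s2}, s6→{s1, s5}; now {s1, s2, s3, s5}.
Read '0': s1→{s4, s5}, s2→∅, s3→{s0, s3}, s5→{s1}; union {s0, s1, s3, s4, s5}; ε-closure = {s0, s1, s2, s3, s4, s5}.
Read '1': s0→{s5}, s1→{s4}, s2→{s3}, s3→{s3}, s4→{s1, s3}, s5→{s2}; now {s1, s2, s3, s4, s5}.
Read '1': s1→{s4}, s2→{s3}, s3→{s3}, s4→{s1, s3}, s5→{s2}; now {s1, s2, s3, s4}.
Read '1': s1→{s4}, s2→{s3}, s3→{s3}, s4→{s1, s3}; union {s1, s3, s4}; ε-closure = {s1, s2, s3, s4}.
State s5 is not in {s1, s2, s3, s4}.

No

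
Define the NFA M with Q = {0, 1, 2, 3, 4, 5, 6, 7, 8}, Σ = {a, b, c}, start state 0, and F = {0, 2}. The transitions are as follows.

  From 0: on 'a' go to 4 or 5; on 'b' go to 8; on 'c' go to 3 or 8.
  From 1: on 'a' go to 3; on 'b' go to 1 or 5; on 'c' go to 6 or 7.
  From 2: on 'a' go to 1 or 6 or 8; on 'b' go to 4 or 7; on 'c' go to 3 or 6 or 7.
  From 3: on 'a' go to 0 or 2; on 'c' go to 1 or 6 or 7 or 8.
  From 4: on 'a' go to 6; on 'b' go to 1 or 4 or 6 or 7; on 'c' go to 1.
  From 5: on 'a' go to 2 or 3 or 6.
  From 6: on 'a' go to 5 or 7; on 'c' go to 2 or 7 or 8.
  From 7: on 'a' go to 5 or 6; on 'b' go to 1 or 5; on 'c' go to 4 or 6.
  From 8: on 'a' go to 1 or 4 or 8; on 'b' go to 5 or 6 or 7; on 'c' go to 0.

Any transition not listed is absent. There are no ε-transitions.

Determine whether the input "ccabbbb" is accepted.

Start in {0}.
Read 'c': {0} → {3, 8}.
Read 'c': {3, 8} → {0, 1, 6, 7, 8}.
Read 'a': {0, 1, 6, 7, 8} → {1, 3, 4, 5, 6, 7, 8}.
Read 'b': {1, 3, 4, 5, 6, 7, 8} → {1, 4, 5, 6, 7}.
Read 'b': {1, 4, 5, 6, 7} → {1, 4, 5, 6, 7}.
Read 'b': {1, 4, 5, 6, 7} → {1, 4, 5, 6, 7}.
Read 'b': {1, 4, 5, 6, 7} → {1, 4, 5, 6, 7}.
The final set {1, 4, 5, 6, 7} contains no accepting state.

No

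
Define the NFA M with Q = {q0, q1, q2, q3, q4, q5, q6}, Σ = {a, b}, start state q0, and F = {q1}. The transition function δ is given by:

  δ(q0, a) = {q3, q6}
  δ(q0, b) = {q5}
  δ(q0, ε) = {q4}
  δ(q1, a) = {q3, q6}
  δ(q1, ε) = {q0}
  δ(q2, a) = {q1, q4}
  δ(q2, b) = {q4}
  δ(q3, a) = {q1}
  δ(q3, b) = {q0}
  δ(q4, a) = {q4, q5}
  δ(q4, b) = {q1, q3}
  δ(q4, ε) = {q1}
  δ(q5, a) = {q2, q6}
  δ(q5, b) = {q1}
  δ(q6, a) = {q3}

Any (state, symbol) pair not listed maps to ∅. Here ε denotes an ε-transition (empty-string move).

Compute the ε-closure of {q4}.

{q0, q1, q4}

Begin with {q4}.
ε-move q4 → q1; add q1.
ε-move q1 → q0; add q0.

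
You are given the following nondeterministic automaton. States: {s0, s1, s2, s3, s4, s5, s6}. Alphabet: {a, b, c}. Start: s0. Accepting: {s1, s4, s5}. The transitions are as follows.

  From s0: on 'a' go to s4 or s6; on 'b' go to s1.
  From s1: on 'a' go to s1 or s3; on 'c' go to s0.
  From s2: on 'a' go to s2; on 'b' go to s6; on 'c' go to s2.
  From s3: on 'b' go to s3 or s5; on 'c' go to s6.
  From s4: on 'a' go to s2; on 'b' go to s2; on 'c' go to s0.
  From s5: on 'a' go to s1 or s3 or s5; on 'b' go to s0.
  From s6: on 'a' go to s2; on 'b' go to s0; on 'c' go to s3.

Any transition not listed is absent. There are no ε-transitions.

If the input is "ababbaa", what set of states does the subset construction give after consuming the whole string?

{s1, s2, s3}

Start in {s0}.
Read 'a': s0→{s4, s6}; now {s4, s6}.
Read 'b': s4→{s2}, s6→{s0}; now {s0, s2}.
Read 'a': s0→{s4, s6}, s2→{s2}; now {s2, s4, s6}.
Read 'b': s2→{s6}, s4→{s2}, s6→{s0}; now {s0, s2, s6}.
Read 'b': s0→{s1}, s2→{s6}, s6→{s0}; now {s0, s1, s6}.
Read 'a': s0→{s4, s6}, s1→{s1, s3}, s6→{s2}; now {s1, s2, s3, s4, s6}.
Read 'a': s1→{s1, s3}, s2→{s2}, s3→∅, s4→{s2}, s6→{s2}; now {s1, s2, s3}.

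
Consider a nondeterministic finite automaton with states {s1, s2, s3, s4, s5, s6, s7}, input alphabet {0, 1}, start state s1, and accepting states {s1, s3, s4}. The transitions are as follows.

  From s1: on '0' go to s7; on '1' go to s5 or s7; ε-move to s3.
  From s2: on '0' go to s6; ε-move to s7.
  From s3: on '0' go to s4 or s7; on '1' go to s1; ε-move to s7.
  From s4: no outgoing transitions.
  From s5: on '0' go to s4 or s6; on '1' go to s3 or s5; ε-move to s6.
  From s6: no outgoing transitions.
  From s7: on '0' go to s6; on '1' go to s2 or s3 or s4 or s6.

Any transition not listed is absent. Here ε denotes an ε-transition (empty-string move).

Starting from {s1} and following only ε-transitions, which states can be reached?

Begin with {s1}.
ε-move s1 → s3; add s3.
ε-move s3 → s7; add s7.

{s1, s3, s7}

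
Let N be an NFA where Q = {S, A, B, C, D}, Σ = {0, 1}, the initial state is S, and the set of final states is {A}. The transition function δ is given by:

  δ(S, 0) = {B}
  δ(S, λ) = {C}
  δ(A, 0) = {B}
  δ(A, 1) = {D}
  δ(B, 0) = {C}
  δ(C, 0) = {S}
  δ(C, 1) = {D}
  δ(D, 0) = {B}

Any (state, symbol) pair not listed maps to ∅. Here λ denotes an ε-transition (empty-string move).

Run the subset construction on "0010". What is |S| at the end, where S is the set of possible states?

Start: ε-closure({S}) = {S, C}.
Read '0': S→{B}, C→{S}; union {S, B}; ε-closure = {S, B, C}.
Read '0': S→{B}, B→{C}, C→{S}; now {S, B, C}.
Read '1': S→∅, B→∅, C→{D}; now {D}.
Read '0': D→{B}; now {B}.
That set has 1 state.

1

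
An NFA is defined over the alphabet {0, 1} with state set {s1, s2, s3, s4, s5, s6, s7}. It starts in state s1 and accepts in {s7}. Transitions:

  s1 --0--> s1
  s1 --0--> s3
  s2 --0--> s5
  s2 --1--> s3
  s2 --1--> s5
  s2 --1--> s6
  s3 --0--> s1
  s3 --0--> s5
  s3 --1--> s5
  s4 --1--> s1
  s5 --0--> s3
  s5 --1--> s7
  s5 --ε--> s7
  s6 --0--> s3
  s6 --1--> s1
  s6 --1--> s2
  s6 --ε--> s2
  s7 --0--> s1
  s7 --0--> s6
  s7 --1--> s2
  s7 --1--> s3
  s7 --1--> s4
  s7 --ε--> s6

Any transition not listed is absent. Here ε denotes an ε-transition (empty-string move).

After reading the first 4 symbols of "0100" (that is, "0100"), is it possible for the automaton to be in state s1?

Yes

Start in {s1}.
Read '0': s1→{s1, s3}; now {s1, s3}.
Read '1': s1→∅, s3→{s5}; union {s5}; ε-closure = {s2, s5, s6, s7}.
Read '0': s2→{s5}, s5→{s3}, s6→{s3}, s7→{s1, s6}; union {s1, s3, s5, s6}; ε-closure = {s1, s2, s3, s5, s6, s7}.
Read '0': s1→{s1, s3}, s2→{s5}, s3→{s1, s5}, s5→{s3}, s6→{s3}, s7→{s1, s6}; union {s1, s3, s5, s6}; ε-closure = {s1, s2, s3, s5, s6, s7}.
State s1 is in {s1, s2, s3, s5, s6, s7}.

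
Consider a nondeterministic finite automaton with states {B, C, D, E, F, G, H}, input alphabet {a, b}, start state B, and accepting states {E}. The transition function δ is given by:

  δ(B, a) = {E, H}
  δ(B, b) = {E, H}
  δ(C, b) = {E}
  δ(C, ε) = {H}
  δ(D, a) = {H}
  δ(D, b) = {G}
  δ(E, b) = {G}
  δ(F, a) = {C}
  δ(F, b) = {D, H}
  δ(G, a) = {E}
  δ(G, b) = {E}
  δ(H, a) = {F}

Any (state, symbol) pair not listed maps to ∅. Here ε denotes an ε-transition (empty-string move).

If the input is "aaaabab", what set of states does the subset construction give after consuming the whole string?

Start in {B}.
Read 'a': B→{E, H}; now {E, H}.
Read 'a': E→∅, H→{F}; now {F}.
Read 'a': F→{C}; union {C}; ε-closure = {C, H}.
Read 'a': C→∅, H→{F}; now {F}.
Read 'b': F→{D, H}; now {D, H}.
Read 'a': D→{H}, H→{F}; now {F, H}.
Read 'b': F→{D, H}, H→∅; now {D, H}.

{D, H}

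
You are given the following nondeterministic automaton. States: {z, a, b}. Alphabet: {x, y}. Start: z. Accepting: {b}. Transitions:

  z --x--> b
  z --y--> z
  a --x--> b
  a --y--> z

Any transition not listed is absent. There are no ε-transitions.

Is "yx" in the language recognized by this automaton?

Yes

Start in {z}.
Read 'y': {z} → {z}.
Read 'x': {z} → {b}.
The final set {b} contains the accepting state b.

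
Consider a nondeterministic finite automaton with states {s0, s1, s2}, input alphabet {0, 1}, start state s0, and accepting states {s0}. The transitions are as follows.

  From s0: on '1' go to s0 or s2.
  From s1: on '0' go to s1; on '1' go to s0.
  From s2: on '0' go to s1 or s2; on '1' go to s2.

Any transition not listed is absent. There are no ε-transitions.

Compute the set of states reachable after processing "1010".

Start in {s0}.
Read '1': s0→{s0, s2}; now {s0, s2}.
Read '0': s0→∅, s2→{s1, s2}; now {s1, s2}.
Read '1': s1→{s0}, s2→{s2}; now {s0, s2}.
Read '0': s0→∅, s2→{s1, s2}; now {s1, s2}.

{s1, s2}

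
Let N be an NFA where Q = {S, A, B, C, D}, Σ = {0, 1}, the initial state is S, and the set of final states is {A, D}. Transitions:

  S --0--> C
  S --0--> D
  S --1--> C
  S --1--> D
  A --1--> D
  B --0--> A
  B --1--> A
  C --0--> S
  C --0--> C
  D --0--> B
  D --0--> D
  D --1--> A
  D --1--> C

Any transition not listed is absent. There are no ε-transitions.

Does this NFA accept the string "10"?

Yes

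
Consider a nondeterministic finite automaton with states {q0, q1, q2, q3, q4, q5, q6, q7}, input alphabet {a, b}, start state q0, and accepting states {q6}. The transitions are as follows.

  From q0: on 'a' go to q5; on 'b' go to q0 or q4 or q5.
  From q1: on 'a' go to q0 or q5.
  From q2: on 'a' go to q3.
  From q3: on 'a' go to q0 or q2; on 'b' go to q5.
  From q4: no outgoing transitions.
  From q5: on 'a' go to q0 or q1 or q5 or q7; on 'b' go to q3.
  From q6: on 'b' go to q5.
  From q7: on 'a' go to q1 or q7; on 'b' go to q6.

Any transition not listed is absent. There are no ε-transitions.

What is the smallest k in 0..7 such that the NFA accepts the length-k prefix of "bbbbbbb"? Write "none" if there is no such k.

none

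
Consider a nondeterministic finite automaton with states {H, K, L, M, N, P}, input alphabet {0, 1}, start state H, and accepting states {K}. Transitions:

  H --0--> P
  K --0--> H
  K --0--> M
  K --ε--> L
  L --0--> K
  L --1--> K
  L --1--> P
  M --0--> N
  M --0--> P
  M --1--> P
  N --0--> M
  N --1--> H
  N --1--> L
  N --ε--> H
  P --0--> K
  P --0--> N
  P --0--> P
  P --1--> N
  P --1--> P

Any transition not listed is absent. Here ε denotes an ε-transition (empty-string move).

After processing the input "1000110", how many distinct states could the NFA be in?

0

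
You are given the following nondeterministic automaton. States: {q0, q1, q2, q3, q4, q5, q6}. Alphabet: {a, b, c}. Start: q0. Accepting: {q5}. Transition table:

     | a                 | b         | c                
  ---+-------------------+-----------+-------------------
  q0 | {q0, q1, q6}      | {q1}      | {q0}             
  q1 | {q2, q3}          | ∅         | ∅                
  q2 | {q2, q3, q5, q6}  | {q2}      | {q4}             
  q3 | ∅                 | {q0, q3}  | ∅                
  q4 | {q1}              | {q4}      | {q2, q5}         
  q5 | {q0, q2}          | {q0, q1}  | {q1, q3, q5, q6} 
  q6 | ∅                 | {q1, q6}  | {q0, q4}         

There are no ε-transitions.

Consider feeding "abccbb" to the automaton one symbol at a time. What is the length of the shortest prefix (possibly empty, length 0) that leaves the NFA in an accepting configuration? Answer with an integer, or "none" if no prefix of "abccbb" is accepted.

Start in {q0}.
Read 'a': q0→{q0, q1, q6}; now {q0, q1, q6}.
Read 'b': q0→{q1}, q1→∅, q6→{q1, q6}; now {q1, q6}.
Read 'c': q1→∅, q6→{q0, q4}; now {q0, q4}.
Read 'c': q0→{q0}, q4→{q2, q5}; now {q0, q2, q5}.
None of the earlier sets intersect F, but {q0, q2, q5} does.

4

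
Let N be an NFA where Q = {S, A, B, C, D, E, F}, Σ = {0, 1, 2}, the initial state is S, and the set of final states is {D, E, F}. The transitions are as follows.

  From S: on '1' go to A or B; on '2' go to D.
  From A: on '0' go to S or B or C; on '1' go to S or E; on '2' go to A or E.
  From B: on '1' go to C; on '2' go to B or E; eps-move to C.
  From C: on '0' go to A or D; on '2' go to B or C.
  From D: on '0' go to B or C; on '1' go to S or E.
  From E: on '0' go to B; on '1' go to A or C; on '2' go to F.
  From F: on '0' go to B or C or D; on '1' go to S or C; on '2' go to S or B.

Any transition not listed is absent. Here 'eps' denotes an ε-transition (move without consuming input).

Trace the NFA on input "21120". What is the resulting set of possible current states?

{S, A, B, C, D}

Start in {S}.
Read '2': S→{D}; now {D}.
Read '1': D→{S, E}; now {S, E}.
Read '1': S→{A, B}, E→{A, C}; now {A, B, C}.
Read '2': A→{A, E}, B→{B, E}, C→{B, C}; now {A, B, C, E}.
Read '0': A→{S, B, C}, B→∅, C→{A, D}, E→{B}; now {S, A, B, C, D}.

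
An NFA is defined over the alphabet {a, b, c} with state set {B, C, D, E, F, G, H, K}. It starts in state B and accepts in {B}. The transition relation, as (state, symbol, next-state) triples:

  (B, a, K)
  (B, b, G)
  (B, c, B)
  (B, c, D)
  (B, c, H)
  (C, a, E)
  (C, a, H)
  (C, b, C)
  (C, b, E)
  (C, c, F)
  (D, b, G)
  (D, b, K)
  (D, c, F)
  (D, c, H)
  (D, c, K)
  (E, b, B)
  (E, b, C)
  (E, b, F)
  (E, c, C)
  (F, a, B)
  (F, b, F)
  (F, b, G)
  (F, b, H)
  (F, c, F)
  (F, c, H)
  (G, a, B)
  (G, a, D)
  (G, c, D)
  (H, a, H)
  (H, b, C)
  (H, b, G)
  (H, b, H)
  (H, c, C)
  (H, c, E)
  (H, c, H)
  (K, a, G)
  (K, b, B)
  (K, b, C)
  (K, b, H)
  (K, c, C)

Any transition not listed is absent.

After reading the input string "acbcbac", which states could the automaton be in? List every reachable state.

Start in {B}.
Read 'a': B→{K}; now {K}.
Read 'c': K→{C}; now {C}.
Read 'b': C→{C, E}; now {C, E}.
Read 'c': C→{F}, E→{C}; now {C, F}.
Read 'b': C→{C, E}, F→{F, G, H}; now {C, E, F, G, H}.
Read 'a': C→{E, H}, E→∅, F→{B}, G→{B, D}, H→{H}; now {B, D, E, H}.
Read 'c': B→{B, D, H}, D→{F, H, K}, E→{C}, H→{C, E, H}; now {B, C, D, E, F, H, K}.

{B, C, D, E, F, H, K}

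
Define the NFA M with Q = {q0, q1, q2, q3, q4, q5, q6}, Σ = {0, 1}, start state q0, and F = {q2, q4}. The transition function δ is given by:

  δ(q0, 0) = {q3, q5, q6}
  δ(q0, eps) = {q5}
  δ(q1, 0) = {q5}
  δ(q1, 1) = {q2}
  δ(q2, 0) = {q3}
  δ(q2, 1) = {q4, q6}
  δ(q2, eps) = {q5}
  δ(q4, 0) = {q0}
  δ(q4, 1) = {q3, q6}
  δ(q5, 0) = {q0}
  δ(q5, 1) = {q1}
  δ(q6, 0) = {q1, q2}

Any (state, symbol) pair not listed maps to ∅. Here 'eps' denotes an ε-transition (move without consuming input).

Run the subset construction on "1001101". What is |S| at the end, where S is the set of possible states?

1

Start: ε-closure({q0}) = {q0, q5}.
Read '1': q0→∅, q5→{q1}; now {q1}.
Read '0': q1→{q5}; now {q5}.
Read '0': q5→{q0}; union {q0}; ε-closure = {q0, q5}.
Read '1': q0→∅, q5→{q1}; now {q1}.
Read '1': q1→{q2}; union {q2}; ε-closure = {q2, q5}.
Read '0': q2→{q3}, q5→{q0}; union {q0, q3}; ε-closure = {q0, q3, q5}.
Read '1': q0→∅, q3→∅, q5→{q1}; now {q1}.
That set has 1 state.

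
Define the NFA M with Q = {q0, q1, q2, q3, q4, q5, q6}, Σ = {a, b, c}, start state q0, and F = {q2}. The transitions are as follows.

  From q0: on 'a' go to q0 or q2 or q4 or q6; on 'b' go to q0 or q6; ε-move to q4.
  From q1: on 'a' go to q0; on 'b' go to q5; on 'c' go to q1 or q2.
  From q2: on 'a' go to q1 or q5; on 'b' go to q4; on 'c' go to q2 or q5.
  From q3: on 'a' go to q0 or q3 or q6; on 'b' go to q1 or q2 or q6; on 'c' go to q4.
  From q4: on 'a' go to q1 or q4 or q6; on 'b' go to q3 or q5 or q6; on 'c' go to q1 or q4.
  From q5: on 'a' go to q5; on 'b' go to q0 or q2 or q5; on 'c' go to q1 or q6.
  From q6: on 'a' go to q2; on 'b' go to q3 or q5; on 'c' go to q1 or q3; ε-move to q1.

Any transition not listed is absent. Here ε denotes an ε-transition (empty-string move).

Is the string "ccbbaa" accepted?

Start: ε-closure({q0}) = {q0, q4}.
Read 'c': q0→∅, q4→{q1, q4}; now {q1, q4}.
Read 'c': q1→{q1, q2}, q4→{q1, q4}; now {q1, q2, q4}.
Read 'b': q1→{q5}, q2→{q4}, q4→{q3, q5, q6}; union {q3, q4, q5, q6}; ε-closure = {q1, q3, q4, q5, q6}.
Read 'b': q1→{q5}, q3→{q1, q2, q6}, q4→{q3, q5, q6}, q5→{q0, q2, q5}, q6→{q3, q5}; union {q0, q1, q2, q3, q5, q6}; ε-closure = {q0, q1, q2, q3, q4, q5, q6}.
Read 'a': q0→{q0, q2, q4, q6}, q1→{q0}, q2→{q1, q5}, q3→{q0, q3, q6}, q4→{q1, q4, q6}, q5→{q5}, q6→{q2}; now {q0, q1, q2, q3, q4, q5, q6}.
Read 'a': q0→{q0, q2, q4, q6}, q1→{q0}, q2→{q1, q5}, q3→{q0, q3, q6}, q4→{q1, q4, q6}, q5→{q5}, q6→{q2}; now {q0, q1, q2, q3, q4, q5, q6}.
The final set {q0, q1, q2, q3, q4, q5, q6} contains the accepting state q2.

Yes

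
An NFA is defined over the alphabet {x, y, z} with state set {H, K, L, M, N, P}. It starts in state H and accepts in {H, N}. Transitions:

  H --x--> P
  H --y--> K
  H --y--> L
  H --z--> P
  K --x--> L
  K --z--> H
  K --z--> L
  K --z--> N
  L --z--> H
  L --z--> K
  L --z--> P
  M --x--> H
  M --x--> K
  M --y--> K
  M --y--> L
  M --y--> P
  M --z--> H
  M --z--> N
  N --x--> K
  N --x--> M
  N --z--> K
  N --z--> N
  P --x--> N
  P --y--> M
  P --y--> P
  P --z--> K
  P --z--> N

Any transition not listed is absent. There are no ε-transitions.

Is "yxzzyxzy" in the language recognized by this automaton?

Start in {H}.
Read 'y': H→{K, L}; now {K, L}.
Read 'x': K→{L}, L→∅; now {L}.
Read 'z': L→{H, K, P}; now {H, K, P}.
Read 'z': H→{P}, K→{H, L, N}, P→{K, N}; now {H, K, L, N, P}.
Read 'y': H→{K, L}, K→∅, L→∅, N→∅, P→{M, P}; now {K, L, M, P}.
Read 'x': K→{L}, L→∅, M→{H, K}, P→{N}; now {H, K, L, N}.
Read 'z': H→{P}, K→{H, L, N}, L→{H, K, P}, N→{K, N}; now {H, K, L, N, P}.
Read 'y': H→{K, L}, K→∅, L→∅, N→∅, P→{M, P}; now {K, L, M, P}.
The final set {K, L, M, P} contains no accepting state.

No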